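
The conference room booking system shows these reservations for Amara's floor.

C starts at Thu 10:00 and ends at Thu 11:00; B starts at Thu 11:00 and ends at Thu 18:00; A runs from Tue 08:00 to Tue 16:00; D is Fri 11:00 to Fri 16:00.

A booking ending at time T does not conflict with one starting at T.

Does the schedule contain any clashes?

No

Check each pair: they overlap iff neither finishes before the other starts.
Sorted by start: A, C, B, D.
C starts after A ends, so nothing later overlaps A either.
B starts exactly when C ends (back-to-back, no overlap), so nothing later overlaps C either.
D starts after B ends.
Every pair is clear; the schedule has no overlaps.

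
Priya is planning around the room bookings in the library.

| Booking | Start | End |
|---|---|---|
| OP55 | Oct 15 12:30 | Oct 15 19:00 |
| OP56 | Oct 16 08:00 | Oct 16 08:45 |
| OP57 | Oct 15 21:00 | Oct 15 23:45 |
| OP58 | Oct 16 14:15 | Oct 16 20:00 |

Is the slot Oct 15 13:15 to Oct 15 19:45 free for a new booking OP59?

OP55: starts Oct 15 12:30 before OP59 ends Oct 15 19:45, and ends Oct 15 19:00 after OP59 starts Oct 15 13:15 → overlap.
OP57: starts Oct 15 21:00 at or after OP59 ends Oct 15 19:45 → clear.
OP56: starts Oct 16 08:00 at or after OP59 ends Oct 15 19:45 → clear.
OP58: starts Oct 16 14:15 at or after OP59 ends Oct 15 19:45 → clear.
OP59 overlaps OP55.

No — it overlaps OP55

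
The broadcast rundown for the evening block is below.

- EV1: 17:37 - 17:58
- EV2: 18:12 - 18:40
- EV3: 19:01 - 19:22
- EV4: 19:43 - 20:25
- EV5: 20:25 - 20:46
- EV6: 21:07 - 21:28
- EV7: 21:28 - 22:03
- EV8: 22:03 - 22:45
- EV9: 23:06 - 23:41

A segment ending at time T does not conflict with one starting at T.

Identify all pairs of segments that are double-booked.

none

Two intervals overlap when each starts before the other ends.
Sorted by start: EV1, EV2, EV3, EV4, EV5, EV6, EV7, EV8, EV9.
EV2 starts after EV1 ends — done with EV1.
EV3 starts after EV2 ends — done with EV2.
EV4 starts after EV3 ends — done with EV3.
EV5 starts exactly when EV4 ends (back-to-back, no overlap) — done with EV4.
EV6 starts after EV5 ends — done with EV5.
EV7 starts exactly when EV6 ends (back-to-back, no overlap) — done with EV6.
EV8 starts exactly when EV7 ends (back-to-back, no overlap) — done with EV7.
EV9 starts after EV8 ends.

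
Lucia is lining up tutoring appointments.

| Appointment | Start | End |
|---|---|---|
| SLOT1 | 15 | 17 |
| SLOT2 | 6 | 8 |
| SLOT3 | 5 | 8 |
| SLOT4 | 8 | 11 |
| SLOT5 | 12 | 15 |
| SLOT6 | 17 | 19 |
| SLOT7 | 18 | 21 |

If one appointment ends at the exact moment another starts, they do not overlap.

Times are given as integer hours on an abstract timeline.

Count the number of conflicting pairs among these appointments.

2

Two intervals overlap when each starts before the other ends.
Sorted by start: SLOT3, SLOT2, SLOT4, SLOT5, SLOT1, SLOT6, SLOT7.
SLOT2 starts before SLOT3 ends → SLOT3 and SLOT2 overlap.
SLOT4 starts exactly when SLOT3 ends (back-to-back, no overlap), so SLOT3 has no further overlaps.
SLOT4 starts exactly when SLOT2 ends (back-to-back, no overlap), so SLOT2 has no further overlaps.
SLOT5 starts after SLOT4 ends, so SLOT4 has no further overlaps.
SLOT1 starts exactly when SLOT5 ends (back-to-back, no overlap), so SLOT5 has no further overlaps.
SLOT6 starts exactly when SLOT1 ends (back-to-back, no overlap), so SLOT1 has no further overlaps.
SLOT7 starts before SLOT6 ends → SLOT6 and SLOT7 overlap.
Overlapping pairs: SLOT2 & SLOT3, SLOT6 & SLOT7 — 2 in total.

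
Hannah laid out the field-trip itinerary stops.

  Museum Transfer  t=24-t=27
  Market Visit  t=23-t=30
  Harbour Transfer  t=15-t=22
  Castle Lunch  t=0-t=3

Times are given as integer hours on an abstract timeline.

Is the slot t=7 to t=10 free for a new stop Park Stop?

Yes — the slot is free

Castle Lunch: ends t=3 at or before Park Stop starts t=7 → clear.
Harbour Transfer: starts t=15 at or after Park Stop ends t=10 → clear.
Market Visit: starts t=23 at or after Park Stop ends t=10 → clear.
Museum Transfer: starts t=24 at or after Park Stop ends t=10 → clear.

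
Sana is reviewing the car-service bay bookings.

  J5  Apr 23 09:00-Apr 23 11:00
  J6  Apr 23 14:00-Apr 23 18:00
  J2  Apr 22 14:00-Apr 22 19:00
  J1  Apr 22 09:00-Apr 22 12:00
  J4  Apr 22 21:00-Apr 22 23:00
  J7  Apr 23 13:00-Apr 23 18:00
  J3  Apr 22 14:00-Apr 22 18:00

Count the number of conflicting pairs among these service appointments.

Two intervals overlap when each starts before the other ends.
Sorted by start: J1, J2, J3, J4, J5, J7, J6.
J2 starts after J1 ends, so nothing later overlaps J1 either.
J3 starts before J2 ends → J2 and J3 overlap.
J4 starts after J2 ends, so nothing later overlaps J2 either.
J4 starts after J3 ends, so nothing later overlaps J3 either.
J5 starts after J4 ends, so nothing later overlaps J4 either.
J7 starts after J5 ends, so nothing later overlaps J5 either.
J6 starts before J7 ends → J7 and J6 overlap.
Overlapping pairs: J2 & J3, J6 & J7 — 2 in total.

2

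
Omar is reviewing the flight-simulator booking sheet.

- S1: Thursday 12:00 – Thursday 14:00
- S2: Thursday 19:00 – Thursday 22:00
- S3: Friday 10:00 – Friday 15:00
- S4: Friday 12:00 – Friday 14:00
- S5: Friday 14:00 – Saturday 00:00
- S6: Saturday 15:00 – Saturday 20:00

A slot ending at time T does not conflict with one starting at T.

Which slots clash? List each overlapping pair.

Sorted by start: S1, S2, S3, S4, S5, S6.
S2 starts after S1 ends, so nothing later overlaps S1 either.
S3 starts after S2 ends, so nothing later overlaps S2 either.
S4 starts before S3 ends → S3 and S4 overlap.
S5 starts before S3 ends → S3 and S5 overlap.
S6 starts after S3 ends.
S5 starts exactly when S4 ends (back-to-back, no overlap), so nothing later overlaps S4 either.
S6 starts after S5 ends.

S3 & S4, S3 & S5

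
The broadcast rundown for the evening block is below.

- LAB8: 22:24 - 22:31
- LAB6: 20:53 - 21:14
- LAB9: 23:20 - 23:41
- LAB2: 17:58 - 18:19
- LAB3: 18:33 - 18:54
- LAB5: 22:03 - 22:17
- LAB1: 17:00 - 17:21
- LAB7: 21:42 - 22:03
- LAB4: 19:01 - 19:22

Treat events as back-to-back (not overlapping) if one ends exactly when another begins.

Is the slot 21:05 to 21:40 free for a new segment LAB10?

LAB1: ends 17:21 at or before LAB10 starts 21:05 → clear.
LAB2: ends 18:19 at or before LAB10 starts 21:05 → clear.
LAB3: ends 18:54 at or before LAB10 starts 21:05 → clear.
LAB4: ends 19:22 at or before LAB10 starts 21:05 → clear.
LAB6: starts 20:53 before LAB10 ends 21:40, and ends 21:14 after LAB10 starts 21:05 → overlap.
LAB7: starts 21:42 at or after LAB10 ends 21:40 → clear.
LAB5: starts 22:03 at or after LAB10 ends 21:40 → clear.
LAB8: starts 22:24 at or after LAB10 ends 21:40 → clear.
LAB9: starts 23:20 at or after LAB10 ends 21:40 → clear.
LAB10 overlaps LAB6.

No — it overlaps LAB6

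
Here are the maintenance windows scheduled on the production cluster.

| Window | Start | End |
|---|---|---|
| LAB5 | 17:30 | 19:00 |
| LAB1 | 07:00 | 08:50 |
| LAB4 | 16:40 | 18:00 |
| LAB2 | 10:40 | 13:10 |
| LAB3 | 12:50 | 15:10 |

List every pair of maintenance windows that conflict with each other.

Sorted by start: LAB1, LAB2, LAB3, LAB4, LAB5.
LAB2 starts after LAB1 ends — done with LAB1.
LAB3 starts before LAB2 ends → LAB2 and LAB3 overlap.
LAB4 starts after LAB2 ends — done with LAB2.
LAB4 starts after LAB3 ends — done with LAB3.
LAB5 starts before LAB4 ends → LAB4 and LAB5 overlap.

LAB2 & LAB3, LAB4 & LAB5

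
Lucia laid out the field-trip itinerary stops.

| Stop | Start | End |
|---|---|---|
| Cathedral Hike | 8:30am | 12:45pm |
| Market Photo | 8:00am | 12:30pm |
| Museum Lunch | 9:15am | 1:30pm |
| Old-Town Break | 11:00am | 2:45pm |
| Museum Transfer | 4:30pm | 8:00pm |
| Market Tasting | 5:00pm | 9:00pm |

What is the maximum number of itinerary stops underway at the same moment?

4

Sort all start/end points and keep a running count:
8:00am start Market Photo → 1
8:30am start Cathedral Hike → 2
9:15am start Museum Lunch → 3
11:00am start Old-Town Break → 4
12:30pm end Market Photo → 3
12:45pm end Cathedral Hike → 2
1:30pm end Museum Lunch → 1
2:45pm end Old-Town Break → 0
4:30pm start Museum Transfer → 1
5:00pm start Market Tasting → 2
8:00pm end Museum Transfer → 1
9:00pm end Market Tasting → 0
Peak is 4, at 11:00am (Cathedral Hike, Market Photo, Museum Lunch, Old-Town Break).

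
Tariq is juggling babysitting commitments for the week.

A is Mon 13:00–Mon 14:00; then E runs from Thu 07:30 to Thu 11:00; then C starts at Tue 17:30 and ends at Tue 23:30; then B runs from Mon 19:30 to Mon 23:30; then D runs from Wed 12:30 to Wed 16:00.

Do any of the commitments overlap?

No

Sorted by start: A, B, C, D, E.
B starts after A ends, so A has no further overlaps.
C starts after B ends, so B has no further overlaps.
D starts after C ends, so C has no further overlaps.
E starts after D ends.
Every pair is clear; the schedule has no overlaps.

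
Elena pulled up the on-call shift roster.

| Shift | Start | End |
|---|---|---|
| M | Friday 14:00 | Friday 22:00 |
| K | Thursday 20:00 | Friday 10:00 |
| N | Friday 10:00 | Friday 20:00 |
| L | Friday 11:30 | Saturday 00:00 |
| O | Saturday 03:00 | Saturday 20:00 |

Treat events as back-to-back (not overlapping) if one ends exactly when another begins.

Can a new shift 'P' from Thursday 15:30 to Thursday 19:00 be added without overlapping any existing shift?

K: starts Thursday 20:00 at or after P ends Thursday 19:00 → clear.
N: starts Friday 10:00 at or after P ends Thursday 19:00 → clear.
L: starts Friday 11:30 at or after P ends Thursday 19:00 → clear.
M: starts Friday 14:00 at or after P ends Thursday 19:00 → clear.
O: starts Saturday 03:00 at or after P ends Thursday 19:00 → clear.

Yes — the slot is free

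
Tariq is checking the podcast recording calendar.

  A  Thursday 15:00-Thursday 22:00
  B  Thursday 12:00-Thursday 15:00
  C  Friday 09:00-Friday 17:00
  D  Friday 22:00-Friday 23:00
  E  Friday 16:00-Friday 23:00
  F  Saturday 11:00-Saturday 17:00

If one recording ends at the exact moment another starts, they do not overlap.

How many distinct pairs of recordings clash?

Sorted by start: B, A, C, E, D, F.
A starts exactly when B ends (back-to-back, no overlap); B is clear from here.
C starts after A ends; A is clear from here.
E starts before C ends → C and E overlap.
D starts after C ends; C is clear from here.
D starts before E ends → E and D overlap.
F starts after E ends.
F starts after D ends.
Overlapping pairs: C & E, D & E — 2 in total.

2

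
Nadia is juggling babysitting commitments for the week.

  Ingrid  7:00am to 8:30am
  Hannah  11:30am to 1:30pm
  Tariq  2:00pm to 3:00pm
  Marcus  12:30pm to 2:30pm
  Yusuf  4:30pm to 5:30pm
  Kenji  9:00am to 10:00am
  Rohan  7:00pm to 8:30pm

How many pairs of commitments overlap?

Check each pair: they overlap iff neither finishes before the other starts.
Sorted by start: Ingrid, Kenji, Hannah, Marcus, Tariq, Yusuf, Rohan.
Kenji starts after Ingrid ends, so Ingrid has no further overlaps.
Hannah starts after Kenji ends, so Kenji has no further overlaps.
Marcus starts before Hannah ends → Hannah and Marcus overlap.
Tariq starts after Hannah ends, so Hannah has no further overlaps.
Tariq starts before Marcus ends → Marcus and Tariq overlap.
Yusuf starts after Marcus ends, so Marcus has no further overlaps.
Yusuf starts after Tariq ends, so Tariq has no further overlaps.
Rohan starts after Yusuf ends.
Overlapping pairs: Hannah & Marcus, Marcus & Tariq — 2 in total.

2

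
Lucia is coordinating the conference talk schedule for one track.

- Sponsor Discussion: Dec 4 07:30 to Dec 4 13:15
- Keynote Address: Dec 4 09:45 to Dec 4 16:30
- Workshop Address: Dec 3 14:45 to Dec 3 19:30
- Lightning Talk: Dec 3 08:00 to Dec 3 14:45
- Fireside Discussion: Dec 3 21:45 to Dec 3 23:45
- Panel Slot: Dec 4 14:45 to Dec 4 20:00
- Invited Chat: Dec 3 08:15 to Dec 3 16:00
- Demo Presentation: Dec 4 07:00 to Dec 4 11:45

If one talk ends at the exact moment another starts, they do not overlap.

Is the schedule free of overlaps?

No

Check each pair: they overlap iff neither finishes before the other starts.
Sorted by start: Lightning Talk, Invited Chat, Workshop Address, Fireside Discussion, Demo Presentation, Sponsor Discussion, Keynote Address, Panel Slot.
Invited Chat starts before Lightning Talk ends → Lightning Talk and Invited Chat overlap.
That's a conflict, so the schedule is not conflict-free.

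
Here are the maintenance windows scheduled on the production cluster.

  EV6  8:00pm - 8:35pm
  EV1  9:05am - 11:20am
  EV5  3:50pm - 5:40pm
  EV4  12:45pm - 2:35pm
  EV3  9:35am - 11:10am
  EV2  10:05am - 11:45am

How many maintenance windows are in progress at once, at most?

3

Sweep the timeline, counting +1 at each start and −1 at each end (ends before starts at a tie):
9:05am start EV1 → 1
9:35am start EV3 → 2
10:05am start EV2 → 3
11:10am end EV3 → 2
11:20am end EV1 → 1
11:45am end EV2 → 0
12:45pm start EV4 → 1
2:35pm end EV4 → 0
3:50pm start EV5 → 1
5:40pm end EV5 → 0
8:00pm start EV6 → 1
8:35pm end EV6 → 0
Peak is 3, at 10:05am (EV1, EV2, EV3).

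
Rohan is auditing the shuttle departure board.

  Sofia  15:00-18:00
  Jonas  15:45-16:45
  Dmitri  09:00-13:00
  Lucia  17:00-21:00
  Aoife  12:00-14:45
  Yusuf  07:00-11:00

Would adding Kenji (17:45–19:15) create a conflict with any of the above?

Yes — it overlaps Lucia, Sofia

Yusuf: ends 11:00 at or before Kenji starts 17:45 → clear.
Dmitri: ends 13:00 at or before Kenji starts 17:45 → clear.
Aoife: ends 14:45 at or before Kenji starts 17:45 → clear.
Sofia: starts 15:00 before Kenji ends 19:15, and ends 18:00 after Kenji starts 17:45 → overlap.
Jonas: ends 16:45 at or before Kenji starts 17:45 → clear.
Lucia: starts 17:00 before Kenji ends 19:15, and ends 21:00 after Kenji starts 17:45 → overlap.
Kenji overlaps Sofia, Lucia.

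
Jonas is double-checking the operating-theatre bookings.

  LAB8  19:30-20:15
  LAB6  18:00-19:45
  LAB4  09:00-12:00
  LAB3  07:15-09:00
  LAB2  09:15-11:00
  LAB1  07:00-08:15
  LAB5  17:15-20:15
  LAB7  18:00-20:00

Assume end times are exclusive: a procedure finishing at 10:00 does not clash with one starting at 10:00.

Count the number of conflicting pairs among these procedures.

Sorted by start: LAB1, LAB3, LAB4, LAB2, LAB5, LAB6, LAB7, LAB8.
LAB3 starts before LAB1 ends → LAB1 and LAB3 overlap.
LAB4 starts after LAB1 ends, so nothing later overlaps LAB1 either.
LAB4 starts exactly when LAB3 ends (back-to-back, no overlap), so nothing later overlaps LAB3 either.
LAB2 starts before LAB4 ends → LAB4 and LAB2 overlap.
LAB5 starts after LAB4 ends, so nothing later overlaps LAB4 either.
LAB5 starts after LAB2 ends, so nothing later overlaps LAB2 either.
LAB6 starts before LAB5 ends → LAB5 and LAB6 overlap.
LAB7 starts before LAB5 ends → LAB5 and LAB7 overlap.
LAB8 starts before LAB5 ends → LAB5 and LAB8 overlap.
LAB7 starts before LAB6 ends → LAB6 and LAB7 overlap.
LAB8 starts before LAB6 ends → LAB6 and LAB8 overlap.
LAB8 starts before LAB7 ends → LAB7 and LAB8 overlap.
Overlapping pairs: LAB1 & LAB3, LAB2 & LAB4, LAB5 & LAB6, LAB5 & LAB7, LAB5 & LAB8, LAB6 & LAB7, LAB6 & LAB8, LAB7 & LAB8 — 8 in total.

8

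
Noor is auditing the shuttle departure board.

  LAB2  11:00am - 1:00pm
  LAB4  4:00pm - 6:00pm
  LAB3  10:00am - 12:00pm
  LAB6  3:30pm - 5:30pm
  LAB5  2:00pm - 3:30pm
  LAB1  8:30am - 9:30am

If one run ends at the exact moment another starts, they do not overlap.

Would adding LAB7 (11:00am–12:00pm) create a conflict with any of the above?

LAB1: ends 9:30am at or before LAB7 starts 11:00am → clear.
LAB3: starts 10:00am before LAB7 ends 12:00pm, and ends 12:00pm after LAB7 starts 11:00am → overlap.
LAB2: starts 11:00am before LAB7 ends 12:00pm, and ends 1:00pm after LAB7 starts 11:00am → overlap.
LAB5: starts 2:00pm at or after LAB7 ends 12:00pm → clear.
LAB6: starts 3:30pm at or after LAB7 ends 12:00pm → clear.
LAB4: starts 4:00pm at or after LAB7 ends 12:00pm → clear.
LAB7 overlaps LAB2, LAB3.

Yes — it overlaps LAB2, LAB3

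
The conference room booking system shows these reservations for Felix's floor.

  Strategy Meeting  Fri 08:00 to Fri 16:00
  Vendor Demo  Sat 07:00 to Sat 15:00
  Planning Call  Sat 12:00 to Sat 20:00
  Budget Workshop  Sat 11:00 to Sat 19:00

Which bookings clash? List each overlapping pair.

Budget Workshop & Planning Call, Budget Workshop & Vendor Demo, Planning Call & Vendor Demo

Sorted by start: Strategy Meeting, Vendor Demo, Budget Workshop, Planning Call.
Vendor Demo starts after Strategy Meeting ends — done with Strategy Meeting.
Budget Workshop starts before Vendor Demo ends → Vendor Demo and Budget Workshop overlap.
Planning Call starts before Vendor Demo ends → Vendor Demo and Planning Call overlap.
Planning Call starts before Budget Workshop ends → Budget Workshop and Planning Call overlap.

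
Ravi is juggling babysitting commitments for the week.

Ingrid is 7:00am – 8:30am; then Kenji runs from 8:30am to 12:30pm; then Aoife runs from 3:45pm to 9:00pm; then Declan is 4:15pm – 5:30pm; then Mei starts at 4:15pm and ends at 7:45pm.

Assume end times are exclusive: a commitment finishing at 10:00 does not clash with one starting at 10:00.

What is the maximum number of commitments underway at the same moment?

Sort all start/end points and keep a running count:
7:00am start Ingrid → 1
8:30am end Ingrid → 0
8:30am start Kenji → 1
12:30pm end Kenji → 0
3:45pm start Aoife → 1
4:15pm start Declan → 2
4:15pm start Mei → 3
5:30pm end Declan → 2
7:45pm end Mei → 1
9:00pm end Aoife → 0
Peak is 3, at 4:15pm (Aoife, Declan, Mei).

3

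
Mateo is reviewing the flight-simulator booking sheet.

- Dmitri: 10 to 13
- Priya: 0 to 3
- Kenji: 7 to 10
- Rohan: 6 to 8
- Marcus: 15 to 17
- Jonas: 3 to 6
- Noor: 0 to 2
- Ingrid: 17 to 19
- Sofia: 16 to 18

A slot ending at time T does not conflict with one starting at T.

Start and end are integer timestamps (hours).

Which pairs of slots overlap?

Two intervals overlap when each starts before the other ends.
Sorted by start: Noor, Priya, Jonas, Rohan, Kenji, Dmitri, Marcus, Sofia, Ingrid.
Priya starts before Noor ends → Noor and Priya overlap.
Jonas starts after Noor ends, so Noor has no further overlaps.
Jonas starts exactly when Priya ends (back-to-back, no overlap), so Priya has no further overlaps.
Rohan starts exactly when Jonas ends (back-to-back, no overlap), so Jonas has no further overlaps.
Kenji starts before Rohan ends → Rohan and Kenji overlap.
Dmitri starts after Rohan ends, so Rohan has no further overlaps.
Dmitri starts exactly when Kenji ends (back-to-back, no overlap), so Kenji has no further overlaps.
Marcus starts after Dmitri ends, so Dmitri has no further overlaps.
Sofia starts before Marcus ends → Marcus and Sofia overlap.
Ingrid starts exactly when Marcus ends (back-to-back, no overlap).
Ingrid starts before Sofia ends → Sofia and Ingrid overlap.

Ingrid & Sofia, Kenji & Rohan, Marcus & Sofia, Noor & Priya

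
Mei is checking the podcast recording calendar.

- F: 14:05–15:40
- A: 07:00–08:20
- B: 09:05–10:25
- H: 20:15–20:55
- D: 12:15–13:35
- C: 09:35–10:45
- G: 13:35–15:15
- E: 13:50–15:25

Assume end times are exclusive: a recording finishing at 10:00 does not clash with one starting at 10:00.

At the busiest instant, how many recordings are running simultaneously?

Sweep the timeline, counting +1 at each start and −1 at each end (ends before starts at a tie):
07:00 start A → 1
08:20 end A → 0
09:05 start B → 1
09:35 start C → 2
10:25 end B → 1
10:45 end C → 0
12:15 start D → 1
13:35 end D → 0
13:35 start G → 1
13:50 start E → 2
14:05 start F → 3
15:15 end G → 2
15:25 end E → 1
15:40 end F → 0
20:15 start H → 1
20:55 end H → 0
Peak is 3, at 14:05 (E, F, G).

3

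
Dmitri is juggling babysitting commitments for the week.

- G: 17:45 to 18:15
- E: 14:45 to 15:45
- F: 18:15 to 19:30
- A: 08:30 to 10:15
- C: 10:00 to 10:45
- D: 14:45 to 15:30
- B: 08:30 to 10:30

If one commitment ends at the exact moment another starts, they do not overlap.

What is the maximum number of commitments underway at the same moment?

Sort all start/end points and keep a running count:
08:30 start A → 1
08:30 start B → 2
10:00 start C → 3
10:15 end A → 2
10:30 end B → 1
10:45 end C → 0
14:45 start D → 1
14:45 start E → 2
15:30 end D → 1
15:45 end E → 0
17:45 start G → 1
18:15 end G → 0
18:15 start F → 1
19:30 end F → 0
Peak is 3, at 10:00 (A, B, C).

3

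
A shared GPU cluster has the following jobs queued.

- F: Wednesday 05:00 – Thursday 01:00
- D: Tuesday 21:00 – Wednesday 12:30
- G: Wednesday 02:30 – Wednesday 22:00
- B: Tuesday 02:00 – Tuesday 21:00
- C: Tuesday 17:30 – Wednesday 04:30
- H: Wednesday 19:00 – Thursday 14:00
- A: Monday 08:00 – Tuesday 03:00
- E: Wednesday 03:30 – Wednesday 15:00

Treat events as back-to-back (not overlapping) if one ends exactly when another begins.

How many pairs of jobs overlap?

Sorted by start: A, B, C, D, G, E, F, H.
B starts before A ends → A and B overlap.
C starts after A ends; A is clear from here.
C starts before B ends → B and C overlap.
D starts exactly when B ends (back-to-back, no overlap); B is clear from here.
D starts before C ends → C and D overlap.
G starts before C ends → C and G overlap.
E starts before C ends → C and E overlap.
F starts after C ends; C is clear from here.
G starts before D ends → D and G overlap.
E starts before D ends → D and E overlap.
F starts before D ends → D and F overlap.
H starts after D ends.
E starts before G ends → G and E overlap.
F starts before G ends → G and F overlap.
H starts before G ends → G and H overlap.
F starts before E ends → E and F overlap.
H starts after E ends.
H starts before F ends → F and H overlap.
Overlapping pairs: A & B, B & C, C & D, C & E, C & G, D & E, D & F, D & G, E & F, E & G, F & G, F & H, G & H — 13 in total.

13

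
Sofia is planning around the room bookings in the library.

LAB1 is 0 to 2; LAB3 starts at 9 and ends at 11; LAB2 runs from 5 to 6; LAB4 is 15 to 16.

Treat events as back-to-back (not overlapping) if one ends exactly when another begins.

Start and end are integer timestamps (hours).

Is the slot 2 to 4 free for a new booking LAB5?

LAB1: ends 2 at or before LAB5 starts 2 → clear.
LAB2: starts 5 at or after LAB5 ends 4 → clear.
LAB3: starts 9 at or after LAB5 ends 4 → clear.
LAB4: starts 15 at or after LAB5 ends 4 → clear.

Yes — the slot is free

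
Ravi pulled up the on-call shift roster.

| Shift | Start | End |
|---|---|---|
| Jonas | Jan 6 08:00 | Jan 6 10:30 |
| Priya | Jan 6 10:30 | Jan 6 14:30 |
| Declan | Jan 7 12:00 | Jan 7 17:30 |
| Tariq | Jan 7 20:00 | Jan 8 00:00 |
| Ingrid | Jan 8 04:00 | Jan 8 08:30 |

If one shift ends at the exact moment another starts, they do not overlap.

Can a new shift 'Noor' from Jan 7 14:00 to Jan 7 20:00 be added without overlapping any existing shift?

No — it overlaps Declan

Jonas: ends Jan 6 10:30 at or before Noor starts Jan 7 14:00 → clear.
Priya: ends Jan 6 14:30 at or before Noor starts Jan 7 14:00 → clear.
Declan: starts Jan 7 12:00 before Noor ends Jan 7 20:00, and ends Jan 7 17:30 after Noor starts Jan 7 14:00 → overlap.
Tariq: starts Jan 7 20:00 at or after Noor ends Jan 7 20:00 → clear.
Ingrid: starts Jan 8 04:00 at or after Noor ends Jan 7 20:00 → clear.
Noor overlaps Declan.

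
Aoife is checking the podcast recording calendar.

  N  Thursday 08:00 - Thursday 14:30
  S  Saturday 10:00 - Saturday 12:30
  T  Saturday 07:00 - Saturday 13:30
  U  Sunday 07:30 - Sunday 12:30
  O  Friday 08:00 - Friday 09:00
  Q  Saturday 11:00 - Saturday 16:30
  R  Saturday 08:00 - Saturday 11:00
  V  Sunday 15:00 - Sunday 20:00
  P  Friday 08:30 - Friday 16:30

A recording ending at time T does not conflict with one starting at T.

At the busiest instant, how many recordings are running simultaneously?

Walk through starts and ends in time order (an end at T is processed before a start at T):
Thursday 08:00 start N → 1
Thursday 14:30 end N → 0
Friday 08:00 start O → 1
Friday 08:30 start P → 2
Friday 09:00 end O → 1
Friday 16:30 end P → 0
Saturday 07:00 start T → 1
Saturday 08:00 start R → 2
Saturday 10:00 start S → 3
Saturday 11:00 end R → 2
Saturday 11:00 start Q → 3
Saturday 12:30 end S → 2
Saturday 13:30 end T → 1
Saturday 16:30 end Q → 0
Sunday 07:30 start U → 1
Sunday 12:30 end U → 0
Sunday 15:00 start V → 1
Sunday 20:00 end V → 0
Peak is 3, at Saturday 10:00 (R, S, T).

3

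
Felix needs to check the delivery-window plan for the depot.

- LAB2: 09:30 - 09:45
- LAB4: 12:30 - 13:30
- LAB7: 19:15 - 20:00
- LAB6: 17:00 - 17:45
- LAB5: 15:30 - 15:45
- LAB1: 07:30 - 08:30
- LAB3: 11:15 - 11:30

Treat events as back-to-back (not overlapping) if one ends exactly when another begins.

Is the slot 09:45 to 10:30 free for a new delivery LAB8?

Yes — the slot is free

LAB1: ends 08:30 at or before LAB8 starts 09:45 → clear.
LAB2: ends 09:45 at or before LAB8 starts 09:45 → clear.
LAB3: starts 11:15 at or after LAB8 ends 10:30 → clear.
LAB4: starts 12:30 at or after LAB8 ends 10:30 → clear.
LAB5: starts 15:30 at or after LAB8 ends 10:30 → clear.
LAB6: starts 17:00 at or after LAB8 ends 10:30 → clear.
LAB7: starts 19:15 at or after LAB8 ends 10:30 → clear.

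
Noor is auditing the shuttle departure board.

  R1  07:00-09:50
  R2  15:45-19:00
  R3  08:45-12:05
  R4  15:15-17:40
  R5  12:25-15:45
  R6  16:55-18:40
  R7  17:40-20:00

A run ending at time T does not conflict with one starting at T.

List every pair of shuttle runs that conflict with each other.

Sorted by start: R1, R3, R5, R4, R2, R6, R7.
R3 starts before R1 ends → R1 and R3 overlap.
R5 starts after R1 ends, so nothing later overlaps R1 either.
R5 starts after R3 ends, so nothing later overlaps R3 either.
R4 starts before R5 ends → R5 and R4 overlap.
R2 starts exactly when R5 ends (back-to-back, no overlap), so nothing later overlaps R5 either.
R2 starts before R4 ends → R4 and R2 overlap.
R6 starts before R4 ends → R4 and R6 overlap.
R7 starts exactly when R4 ends (back-to-back, no overlap).
R6 starts before R2 ends → R2 and R6 overlap.
R7 starts before R2 ends → R2 and R7 overlap.
R7 starts before R6 ends → R6 and R7 overlap.

R1 & R3, R2 & R4, R2 & R6, R2 & R7, R4 & R5, R4 & R6, R6 & R7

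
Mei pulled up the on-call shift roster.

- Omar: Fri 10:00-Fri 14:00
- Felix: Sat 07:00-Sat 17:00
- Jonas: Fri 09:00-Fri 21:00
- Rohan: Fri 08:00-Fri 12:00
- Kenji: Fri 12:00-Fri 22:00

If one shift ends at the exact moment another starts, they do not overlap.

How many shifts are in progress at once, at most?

Sweep the timeline, counting +1 at each start and −1 at each end (ends before starts at a tie):
Fri 08:00 start Rohan → 1
Fri 09:00 start Jonas → 2
Fri 10:00 start Omar → 3
Fri 12:00 end Rohan → 2
Fri 12:00 start Kenji → 3
Fri 14:00 end Omar → 2
Fri 21:00 end Jonas → 1
Fri 22:00 end Kenji → 0
Sat 07:00 start Felix → 1
Sat 17:00 end Felix → 0
Peak is 3, at Fri 10:00 (Jonas, Omar, Rohan).

3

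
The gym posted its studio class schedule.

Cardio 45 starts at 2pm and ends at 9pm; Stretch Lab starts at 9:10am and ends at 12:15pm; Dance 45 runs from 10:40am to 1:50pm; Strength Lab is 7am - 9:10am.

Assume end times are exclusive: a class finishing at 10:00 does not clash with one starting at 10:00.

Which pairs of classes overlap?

Sorted by start: Strength Lab, Stretch Lab, Dance 45, Cardio 45.
Stretch Lab starts exactly when Strength Lab ends (back-to-back, no overlap), so Strength Lab has no further overlaps.
Dance 45 starts before Stretch Lab ends → Stretch Lab and Dance 45 overlap.
Cardio 45 starts after Stretch Lab ends.
Cardio 45 starts after Dance 45 ends.

Dance 45 & Stretch Lab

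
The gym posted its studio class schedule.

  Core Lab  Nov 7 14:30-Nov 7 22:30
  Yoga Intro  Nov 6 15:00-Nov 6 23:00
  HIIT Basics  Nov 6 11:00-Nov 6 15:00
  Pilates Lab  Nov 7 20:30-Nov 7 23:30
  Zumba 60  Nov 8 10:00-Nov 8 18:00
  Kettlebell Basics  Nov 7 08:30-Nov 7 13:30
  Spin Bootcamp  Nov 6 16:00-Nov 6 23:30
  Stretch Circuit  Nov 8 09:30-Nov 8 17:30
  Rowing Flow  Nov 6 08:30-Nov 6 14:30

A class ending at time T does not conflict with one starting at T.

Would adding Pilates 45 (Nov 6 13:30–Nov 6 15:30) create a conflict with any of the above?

Rowing Flow: starts Nov 6 08:30 before Pilates 45 ends Nov 6 15:30, and ends Nov 6 14:30 after Pilates 45 starts Nov 6 13:30 → overlap.
HIIT Basics: starts Nov 6 11:00 before Pilates 45 ends Nov 6 15:30, and ends Nov 6 15:00 after Pilates 45 starts Nov 6 13:30 → overlap.
Yoga Intro: starts Nov 6 15:00 before Pilates 45 ends Nov 6 15:30, and ends Nov 6 23:00 after Pilates 45 starts Nov 6 13:30 → overlap.
Spin Bootcamp: starts Nov 6 16:00 at or after Pilates 45 ends Nov 6 15:30 → clear.
Kettlebell Basics: starts Nov 7 08:30 at or after Pilates 45 ends Nov 6 15:30 → clear.
Core Lab: starts Nov 7 14:30 at or after Pilates 45 ends Nov 6 15:30 → clear.
Pilates Lab: starts Nov 7 20:30 at or after Pilates 45 ends Nov 6 15:30 → clear.
Stretch Circuit: starts Nov 8 09:30 at or after Pilates 45 ends Nov 6 15:30 → clear.
Zumba 60: starts Nov 8 10:00 at or after Pilates 45 ends Nov 6 15:30 → clear.
Pilates 45 overlaps HIIT Basics, Rowing Flow, Yoga Intro.

Yes — it overlaps HIIT Basics, Rowing Flow, Yoga Intro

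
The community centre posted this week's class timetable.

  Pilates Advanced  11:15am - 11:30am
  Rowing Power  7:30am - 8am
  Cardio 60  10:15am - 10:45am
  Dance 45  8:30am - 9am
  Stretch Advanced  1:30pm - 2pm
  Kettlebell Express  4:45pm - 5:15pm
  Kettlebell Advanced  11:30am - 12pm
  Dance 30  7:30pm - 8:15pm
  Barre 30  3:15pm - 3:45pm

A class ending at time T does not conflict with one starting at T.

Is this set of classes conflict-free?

Sorted by start: Rowing Power, Dance 45, Cardio 60, Pilates Advanced, Kettlebell Advanced, Stretch Advanced, Barre 30, Kettlebell Express, Dance 30.
Dance 45 starts after Rowing Power ends, so nothing later overlaps Rowing Power either.
Cardio 60 starts after Dance 45 ends, so nothing later overlaps Dance 45 either.
Pilates Advanced starts after Cardio 60 ends, so nothing later overlaps Cardio 60 either.
Kettlebell Advanced starts exactly when Pilates Advanced ends (back-to-back, no overlap), so nothing later overlaps Pilates Advanced either.
Stretch Advanced starts after Kettlebell Advanced ends, so nothing later overlaps Kettlebell Advanced either.
Barre 30 starts after Stretch Advanced ends, so nothing later overlaps Stretch Advanced either.
Kettlebell Express starts after Barre 30 ends, so nothing later overlaps Barre 30 either.
Dance 30 starts after Kettlebell Express ends.
Every pair is clear; the schedule has no overlaps.

Yes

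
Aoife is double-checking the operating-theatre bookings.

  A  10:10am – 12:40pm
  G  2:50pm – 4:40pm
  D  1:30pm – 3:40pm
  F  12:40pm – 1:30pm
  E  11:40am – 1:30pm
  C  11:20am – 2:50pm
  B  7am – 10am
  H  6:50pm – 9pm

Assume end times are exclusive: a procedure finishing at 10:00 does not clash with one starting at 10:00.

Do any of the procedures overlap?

Sorted by start: B, A, C, E, F, D, G, H.
A starts after B ends, so B has no further overlaps.
C starts before A ends → A and C overlap.
That's a conflict, so the schedule is not conflict-free.

Yes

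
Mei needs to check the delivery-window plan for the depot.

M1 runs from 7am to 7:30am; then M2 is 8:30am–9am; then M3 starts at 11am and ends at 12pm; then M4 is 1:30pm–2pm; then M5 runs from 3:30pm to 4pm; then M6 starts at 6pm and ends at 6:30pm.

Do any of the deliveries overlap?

Sorted by start: M1, M2, M3, M4, M5, M6.
M2 starts after M1 ends, so M1 has no further overlaps.
M3 starts after M2 ends, so M2 has no further overlaps.
M4 starts after M3 ends, so M3 has no further overlaps.
M5 starts after M4 ends, so M4 has no further overlaps.
M6 starts after M5 ends.
Every pair is clear; the schedule has no overlaps.

No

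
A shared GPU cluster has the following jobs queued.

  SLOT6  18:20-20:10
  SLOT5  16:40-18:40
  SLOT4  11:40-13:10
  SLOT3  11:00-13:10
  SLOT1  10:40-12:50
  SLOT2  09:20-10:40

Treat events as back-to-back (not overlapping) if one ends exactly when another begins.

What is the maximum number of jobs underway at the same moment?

3

Sort all start/end points and keep a running count:
09:20 start SLOT2 → 1
10:40 end SLOT2 → 0
10:40 start SLOT1 → 1
11:00 start SLOT3 → 2
11:40 start SLOT4 → 3
12:50 end SLOT1 → 2
13:10 end SLOT3 → 1
13:10 end SLOT4 → 0
16:40 start SLOT5 → 1
18:20 start SLOT6 → 2
18:40 end SLOT5 → 1
20:10 end SLOT6 → 0
Peak is 3, at 11:40 (SLOT1, SLOT3, SLOT4).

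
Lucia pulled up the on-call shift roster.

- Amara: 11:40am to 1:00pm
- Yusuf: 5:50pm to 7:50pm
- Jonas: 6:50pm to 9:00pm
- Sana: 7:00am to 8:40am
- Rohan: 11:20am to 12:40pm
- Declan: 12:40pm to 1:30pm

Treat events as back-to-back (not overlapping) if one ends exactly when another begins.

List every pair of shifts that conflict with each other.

Amara & Declan, Amara & Rohan, Jonas & Yusuf

Sorted by start: Sana, Rohan, Amara, Declan, Yusuf, Jonas.
Rohan starts after Sana ends, so nothing later overlaps Sana either.
Amara starts before Rohan ends → Rohan and Amara overlap.
Declan starts exactly when Rohan ends (back-to-back, no overlap), so nothing later overlaps Rohan either.
Declan starts before Amara ends → Amara and Declan overlap.
Yusuf starts after Amara ends, so nothing later overlaps Amara either.
Yusuf starts after Declan ends, so nothing later overlaps Declan either.
Jonas starts before Yusuf ends → Yusuf and Jonas overlap.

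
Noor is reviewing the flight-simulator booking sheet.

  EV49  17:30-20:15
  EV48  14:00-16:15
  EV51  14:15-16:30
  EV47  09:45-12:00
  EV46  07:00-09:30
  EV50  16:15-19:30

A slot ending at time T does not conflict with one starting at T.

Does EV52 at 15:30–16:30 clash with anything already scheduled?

EV46: ends 09:30 at or before EV52 starts 15:30 → clear.
EV47: ends 12:00 at or before EV52 starts 15:30 → clear.
EV48: starts 14:00 before EV52 ends 16:30, and ends 16:15 after EV52 starts 15:30 → overlap.
EV51: starts 14:15 before EV52 ends 16:30, and ends 16:30 after EV52 starts 15:30 → overlap.
EV50: starts 16:15 before EV52 ends 16:30, and ends 19:30 after EV52 starts 15:30 → overlap.
EV49: starts 17:30 at or after EV52 ends 16:30 → clear.
EV52 overlaps EV48, EV50, EV51.

Yes — it overlaps EV48, EV50, EV51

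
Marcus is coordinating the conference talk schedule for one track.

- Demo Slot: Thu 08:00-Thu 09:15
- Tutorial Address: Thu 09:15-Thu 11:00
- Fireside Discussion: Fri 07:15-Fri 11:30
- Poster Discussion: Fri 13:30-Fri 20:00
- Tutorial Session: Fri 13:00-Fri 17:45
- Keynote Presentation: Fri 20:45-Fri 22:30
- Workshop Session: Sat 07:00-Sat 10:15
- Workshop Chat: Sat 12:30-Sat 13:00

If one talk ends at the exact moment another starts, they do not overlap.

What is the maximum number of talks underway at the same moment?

2

Sweep the timeline, counting +1 at each start and −1 at each end (ends before starts at a tie):
Thu 08:00 start Demo Slot → 1
Thu 09:15 end Demo Slot → 0
Thu 09:15 start Tutorial Address → 1
Thu 11:00 end Tutorial Address → 0
Fri 07:15 start Fireside Discussion → 1
Fri 11:30 end Fireside Discussion → 0
Fri 13:00 start Tutorial Session → 1
Fri 13:30 start Poster Discussion → 2
Fri 17:45 end Tutorial Session → 1
Fri 20:00 end Poster Discussion → 0
Fri 20:45 start Keynote Presentation → 1
Fri 22:30 end Keynote Presentation → 0
Sat 07:00 start Workshop Session → 1
Sat 10:15 end Workshop Session → 0
Sat 12:30 start Workshop Chat → 1
Sat 13:00 end Workshop Chat → 0
Peak is 2, at Fri 13:30 (Poster Discussion, Tutorial Session).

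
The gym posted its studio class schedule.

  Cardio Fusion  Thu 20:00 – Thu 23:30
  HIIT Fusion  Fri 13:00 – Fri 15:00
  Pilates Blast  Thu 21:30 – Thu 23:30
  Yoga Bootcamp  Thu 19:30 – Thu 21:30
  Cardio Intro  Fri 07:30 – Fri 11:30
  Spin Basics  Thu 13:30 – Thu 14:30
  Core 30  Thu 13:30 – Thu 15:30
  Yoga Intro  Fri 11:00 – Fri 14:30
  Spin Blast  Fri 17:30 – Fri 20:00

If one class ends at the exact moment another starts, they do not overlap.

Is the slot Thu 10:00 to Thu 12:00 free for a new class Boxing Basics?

Core 30: starts Thu 13:30 at or after Boxing Basics ends Thu 12:00 → clear.
Spin Basics: starts Thu 13:30 at or after Boxing Basics ends Thu 12:00 → clear.
Yoga Bootcamp: starts Thu 19:30 at or after Boxing Basics ends Thu 12:00 → clear.
Cardio Fusion: starts Thu 20:00 at or after Boxing Basics ends Thu 12:00 → clear.
Pilates Blast: starts Thu 21:30 at or after Boxing Basics ends Thu 12:00 → clear.
Cardio Intro: starts Fri 07:30 at or after Boxing Basics ends Thu 12:00 → clear.
Yoga Intro: starts Fri 11:00 at or after Boxing Basics ends Thu 12:00 → clear.
HIIT Fusion: starts Fri 13:00 at or after Boxing Basics ends Thu 12:00 → clear.
Spin Blast: starts Fri 17:30 at or after Boxing Basics ends Thu 12:00 → clear.

Yes — the slot is free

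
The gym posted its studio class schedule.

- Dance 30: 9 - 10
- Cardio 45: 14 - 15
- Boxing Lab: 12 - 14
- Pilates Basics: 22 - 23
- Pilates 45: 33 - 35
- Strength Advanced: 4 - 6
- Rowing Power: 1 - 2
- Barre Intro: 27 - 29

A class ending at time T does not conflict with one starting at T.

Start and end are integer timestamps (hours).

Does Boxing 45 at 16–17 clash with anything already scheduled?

Rowing Power: ends 2 at or before Boxing 45 starts 16 → clear.
Strength Advanced: ends 6 at or before Boxing 45 starts 16 → clear.
Dance 30: ends 10 at or before Boxing 45 starts 16 → clear.
Boxing Lab: ends 14 at or before Boxing 45 starts 16 → clear.
Cardio 45: ends 15 at or before Boxing 45 starts 16 → clear.
Pilates Basics: starts 22 at or after Boxing 45 ends 17 → clear.
Barre Intro: starts 27 at or after Boxing 45 ends 17 → clear.
Pilates 45: starts 33 at or after Boxing 45 ends 17 → clear.

No — it doesn't clash with anything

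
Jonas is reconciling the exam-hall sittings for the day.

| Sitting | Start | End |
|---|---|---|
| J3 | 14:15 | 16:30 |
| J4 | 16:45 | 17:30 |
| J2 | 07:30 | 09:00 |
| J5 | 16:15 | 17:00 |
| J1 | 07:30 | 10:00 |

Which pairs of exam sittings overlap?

J1 & J2, J3 & J5, J4 & J5

Sorted by start: J1, J2, J3, J5, J4.
J2 starts before J1 ends → J1 and J2 overlap.
J3 starts after J1 ends, so J1 has no further overlaps.
J3 starts after J2 ends, so J2 has no further overlaps.
J5 starts before J3 ends → J3 and J5 overlap.
J4 starts after J3 ends.
J4 starts before J5 ends → J5 and J4 overlap.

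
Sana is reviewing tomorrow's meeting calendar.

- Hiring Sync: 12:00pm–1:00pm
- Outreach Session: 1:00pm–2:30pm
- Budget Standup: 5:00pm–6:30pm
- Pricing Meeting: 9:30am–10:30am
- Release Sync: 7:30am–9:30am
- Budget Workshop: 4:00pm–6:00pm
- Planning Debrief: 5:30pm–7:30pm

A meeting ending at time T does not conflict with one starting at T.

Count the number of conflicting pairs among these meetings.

3

Sorted by start: Release Sync, Pricing Meeting, Hiring Sync, Outreach Session, Budget Workshop, Budget Standup, Planning Debrief.
Pricing Meeting starts exactly when Release Sync ends (back-to-back, no overlap), so Release Sync has no further overlaps.
Hiring Sync starts after Pricing Meeting ends, so Pricing Meeting has no further overlaps.
Outreach Session starts exactly when Hiring Sync ends (back-to-back, no overlap), so Hiring Sync has no further overlaps.
Budget Workshop starts after Outreach Session ends, so Outreach Session has no further overlaps.
Budget Standup starts before Budget Workshop ends → Budget Workshop and Budget Standup overlap.
Planning Debrief starts before Budget Workshop ends → Budget Workshop and Planning Debrief overlap.
Planning Debrief starts before Budget Standup ends → Budget Standup and Planning Debrief overlap.
Overlapping pairs: Budget Standup & Budget Workshop, Budget Standup & Planning Debrief, Budget Workshop & Planning Debrief — 3 in total.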